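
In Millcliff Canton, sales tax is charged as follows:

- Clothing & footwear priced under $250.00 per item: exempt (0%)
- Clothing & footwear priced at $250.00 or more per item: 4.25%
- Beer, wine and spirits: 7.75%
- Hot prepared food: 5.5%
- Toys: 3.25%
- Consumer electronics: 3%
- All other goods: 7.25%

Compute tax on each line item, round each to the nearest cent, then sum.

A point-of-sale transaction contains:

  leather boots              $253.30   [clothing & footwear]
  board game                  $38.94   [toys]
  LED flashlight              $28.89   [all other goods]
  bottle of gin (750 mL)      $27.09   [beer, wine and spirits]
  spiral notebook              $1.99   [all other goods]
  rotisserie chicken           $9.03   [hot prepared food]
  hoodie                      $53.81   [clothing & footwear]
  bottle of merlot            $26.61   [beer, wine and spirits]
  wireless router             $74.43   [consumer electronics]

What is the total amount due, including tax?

Leather boots $253.30: clothing & footwear, $250.00 or more → 4.25% → $10.77
Board game $38.94: toys → 3.25% → $1.27
LED flashlight $28.89: all other goods → 7.25% → $2.09
Bottle of gin (750 mL) $27.09: beer, wine and spirits → 7.75% → $2.10
Spiral notebook $1.99: all other goods → 7.25% → $0.14
Rotisserie chicken $9.03: hot prepared food → 5.5% → $0.50
Hoodie $53.81: clothing & footwear, under $250.00 → 0% → $0.00
Bottle of merlot $26.61: beer, wine and spirits → 7.75% → $2.06
Wireless router $74.43: consumer electronics → 3% → $2.23
Subtotal = $514.09; tax = $21.16; total due = $535.25

$535.25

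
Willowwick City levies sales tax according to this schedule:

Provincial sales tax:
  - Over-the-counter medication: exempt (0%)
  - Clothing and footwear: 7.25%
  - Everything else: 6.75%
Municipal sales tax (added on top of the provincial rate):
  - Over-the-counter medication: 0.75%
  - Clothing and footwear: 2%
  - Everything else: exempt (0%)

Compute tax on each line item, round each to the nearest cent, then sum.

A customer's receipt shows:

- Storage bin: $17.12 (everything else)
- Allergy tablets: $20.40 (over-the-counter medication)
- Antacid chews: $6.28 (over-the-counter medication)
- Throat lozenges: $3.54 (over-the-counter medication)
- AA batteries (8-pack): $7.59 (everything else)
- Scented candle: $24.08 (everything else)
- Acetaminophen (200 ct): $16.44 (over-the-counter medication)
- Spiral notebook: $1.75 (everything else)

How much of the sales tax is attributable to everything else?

$3.42

Storage bin $17.12: everything else → 6.75% + 0% municipal = 6.75% → $1.16
AA batteries (8-pack) $7.59: everything else → 6.75% + 0% municipal = 6.75% → $0.51
Scented candle $24.08: everything else → 6.75% + 0% municipal = 6.75% → $1.63
Spiral notebook $1.75: everything else → 6.75% + 0% municipal = 6.75% → $0.12
Tax on everything else = $1.16 + $0.51 + $1.63 + $0.12 = $3.42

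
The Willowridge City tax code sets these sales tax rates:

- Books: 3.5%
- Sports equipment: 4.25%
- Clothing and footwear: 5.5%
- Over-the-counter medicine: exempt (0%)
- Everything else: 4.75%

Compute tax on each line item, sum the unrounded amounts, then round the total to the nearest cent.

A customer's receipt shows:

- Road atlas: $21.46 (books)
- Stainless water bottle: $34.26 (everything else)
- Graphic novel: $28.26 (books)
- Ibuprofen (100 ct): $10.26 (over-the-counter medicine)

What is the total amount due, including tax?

Road atlas $21.46: books → 3.5% → $0.7511
Stainless water bottle $34.26: everything else → 4.75% → $1.62735
Graphic novel $28.26: books → 3.5% → $0.9891
Ibuprofen (100 ct) $10.26: over-the-counter medicine → 0% → $0.00
Subtotal = $94.24; unrounded tax = $3.36755 → $3.37; total due = $97.61

$97.61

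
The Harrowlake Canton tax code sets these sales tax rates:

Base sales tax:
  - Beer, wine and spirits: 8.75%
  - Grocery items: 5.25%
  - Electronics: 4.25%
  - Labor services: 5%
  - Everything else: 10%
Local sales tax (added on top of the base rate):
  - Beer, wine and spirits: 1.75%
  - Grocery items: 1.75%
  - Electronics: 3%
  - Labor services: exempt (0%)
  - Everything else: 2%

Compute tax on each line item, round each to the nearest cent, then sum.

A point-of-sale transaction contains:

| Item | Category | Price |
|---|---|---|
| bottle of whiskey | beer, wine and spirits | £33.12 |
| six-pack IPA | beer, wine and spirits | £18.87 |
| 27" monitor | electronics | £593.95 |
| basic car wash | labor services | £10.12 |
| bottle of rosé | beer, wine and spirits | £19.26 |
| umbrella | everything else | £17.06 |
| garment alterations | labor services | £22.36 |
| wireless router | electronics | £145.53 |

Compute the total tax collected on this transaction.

Bottle of whiskey £33.12: beer, wine and spirits → 8.75% + 1.75% local = 10.5% → £3.48
Six-pack IPA £18.87: beer, wine and spirits → 8.75% + 1.75% local = 10.5% → £1.98
27" monitor £593.95: electronics → 4.25% + 3% local = 7.25% → £43.06
Basic car wash £10.12: labor services → 5% + 0% local = 5% → £0.51
Bottle of rosé £19.26: beer, wine and spirits → 8.75% + 1.75% local = 10.5% → £2.02
Umbrella £17.06: everything else → 10% + 2% local = 12% → £2.05
Garment alterations £22.36: labor services → 5% + 0% local = 5% → £1.12
Wireless router £145.53: electronics → 4.25% + 3% local = 7.25% → £10.55
Total tax = £3.48 + £1.98 + £43.06 + £0.51 + £2.02 + £2.05 + £1.12 + £10.55 = £64.77

£64.77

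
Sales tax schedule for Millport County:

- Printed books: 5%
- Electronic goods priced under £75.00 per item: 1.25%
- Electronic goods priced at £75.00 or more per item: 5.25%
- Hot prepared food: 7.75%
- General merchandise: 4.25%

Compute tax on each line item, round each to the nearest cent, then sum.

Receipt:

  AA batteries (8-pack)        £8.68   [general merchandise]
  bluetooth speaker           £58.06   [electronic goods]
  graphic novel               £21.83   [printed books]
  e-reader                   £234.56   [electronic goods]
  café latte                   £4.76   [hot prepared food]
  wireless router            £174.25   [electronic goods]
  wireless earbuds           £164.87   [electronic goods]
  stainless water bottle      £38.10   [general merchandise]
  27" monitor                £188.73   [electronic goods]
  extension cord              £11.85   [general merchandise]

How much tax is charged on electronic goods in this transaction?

£40.76

Bluetooth speaker £58.06: electronic goods, under £75.00 → 1.25% → £0.73
E-reader £234.56: electronic goods, £75.00 or more → 5.25% → £12.31
Wireless router £174.25: electronic goods, £75.00 or more → 5.25% → £9.15
Wireless earbuds £164.87: electronic goods, £75.00 or more → 5.25% → £8.66
27" monitor £188.73: electronic goods, £75.00 or more → 5.25% → £9.91
Tax on electronic goods = £0.73 + £12.31 + £9.15 + £8.66 + £9.91 = £40.76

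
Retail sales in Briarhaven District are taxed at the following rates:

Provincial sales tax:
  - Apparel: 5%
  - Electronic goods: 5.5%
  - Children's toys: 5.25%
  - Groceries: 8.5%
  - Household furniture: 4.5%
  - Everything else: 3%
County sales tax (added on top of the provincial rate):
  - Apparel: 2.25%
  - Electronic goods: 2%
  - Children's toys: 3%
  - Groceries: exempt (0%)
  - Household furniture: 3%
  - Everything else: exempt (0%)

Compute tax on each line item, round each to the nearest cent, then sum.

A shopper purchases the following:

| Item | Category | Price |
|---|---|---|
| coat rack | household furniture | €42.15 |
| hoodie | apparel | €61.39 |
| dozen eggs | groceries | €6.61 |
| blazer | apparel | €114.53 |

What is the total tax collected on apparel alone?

€12.75

Hoodie €61.39: apparel → 5% + 2.25% county = 7.25% → €4.45
Blazer €114.53: apparel → 5% + 2.25% county = 7.25% → €8.30
Tax on apparel = €4.45 + €8.30 = €12.75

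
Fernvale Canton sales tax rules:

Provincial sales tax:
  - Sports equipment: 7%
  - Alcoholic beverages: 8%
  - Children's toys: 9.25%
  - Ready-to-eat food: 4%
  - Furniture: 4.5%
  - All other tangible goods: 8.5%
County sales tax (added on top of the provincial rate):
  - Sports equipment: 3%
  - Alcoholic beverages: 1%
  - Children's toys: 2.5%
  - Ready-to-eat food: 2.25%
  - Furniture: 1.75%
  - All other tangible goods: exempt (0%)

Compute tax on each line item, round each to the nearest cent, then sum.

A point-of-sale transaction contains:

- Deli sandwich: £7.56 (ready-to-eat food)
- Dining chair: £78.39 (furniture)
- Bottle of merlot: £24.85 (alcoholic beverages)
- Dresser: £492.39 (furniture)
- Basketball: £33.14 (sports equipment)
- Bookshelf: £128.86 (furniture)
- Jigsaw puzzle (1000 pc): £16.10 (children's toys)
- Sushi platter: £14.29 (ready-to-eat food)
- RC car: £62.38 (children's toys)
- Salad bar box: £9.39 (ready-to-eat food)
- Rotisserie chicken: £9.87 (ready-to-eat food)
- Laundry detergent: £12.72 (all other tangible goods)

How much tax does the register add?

£62.14

Deli sandwich £7.56: ready-to-eat food → 4% + 2.25% county = 6.25% → £0.47
Dining chair £78.39: furniture → 4.5% + 1.75% county = 6.25% → £4.90
Bottle of merlot £24.85: alcoholic beverages → 8% + 1% county = 9% → £2.24
Dresser £492.39: furniture → 4.5% + 1.75% county = 6.25% → £30.77
Basketball £33.14: sports equipment → 7% + 3% county = 10% → £3.31
Bookshelf £128.86: furniture → 4.5% + 1.75% county = 6.25% → £8.05
Jigsaw puzzle (1000 pc) £16.10: children's toys → 9.25% + 2.5% county = 11.75% → £1.89
Sushi platter £14.29: ready-to-eat food → 4% + 2.25% county = 6.25% → £0.89
RC car £62.38: children's toys → 9.25% + 2.5% county = 11.75% → £7.33
Salad bar box £9.39: ready-to-eat food → 4% + 2.25% county = 6.25% → £0.59
Rotisserie chicken £9.87: ready-to-eat food → 4% + 2.25% county = 6.25% → £0.62
Laundry detergent £12.72: all other tangible goods → 8.5% + 0% county = 8.5% → £1.08
Total tax = £0.47 + £4.90 + £2.24 + £30.77 + £3.31 + £8.05 + £1.89 + £0.89 + £7.33 + £0.59 + £0.62 + £1.08 = £62.14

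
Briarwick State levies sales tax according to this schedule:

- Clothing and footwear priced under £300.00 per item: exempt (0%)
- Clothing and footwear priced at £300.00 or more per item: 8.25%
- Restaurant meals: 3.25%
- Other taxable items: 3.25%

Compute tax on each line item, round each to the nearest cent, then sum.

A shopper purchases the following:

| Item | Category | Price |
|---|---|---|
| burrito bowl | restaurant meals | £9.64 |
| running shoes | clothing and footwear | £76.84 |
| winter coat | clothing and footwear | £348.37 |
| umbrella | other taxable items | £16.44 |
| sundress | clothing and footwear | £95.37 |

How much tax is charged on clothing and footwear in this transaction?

Running shoes £76.84: clothing and footwear, under £300.00 → 0% → £0.00
Winter coat £348.37: clothing and footwear, £300.00 or more → 8.25% → £28.74
Sundress £95.37: clothing and footwear, under £300.00 → 0% → £0.00
Tax on clothing and footwear = £0.00 + £28.74 + £0.00 = £28.74

£28.74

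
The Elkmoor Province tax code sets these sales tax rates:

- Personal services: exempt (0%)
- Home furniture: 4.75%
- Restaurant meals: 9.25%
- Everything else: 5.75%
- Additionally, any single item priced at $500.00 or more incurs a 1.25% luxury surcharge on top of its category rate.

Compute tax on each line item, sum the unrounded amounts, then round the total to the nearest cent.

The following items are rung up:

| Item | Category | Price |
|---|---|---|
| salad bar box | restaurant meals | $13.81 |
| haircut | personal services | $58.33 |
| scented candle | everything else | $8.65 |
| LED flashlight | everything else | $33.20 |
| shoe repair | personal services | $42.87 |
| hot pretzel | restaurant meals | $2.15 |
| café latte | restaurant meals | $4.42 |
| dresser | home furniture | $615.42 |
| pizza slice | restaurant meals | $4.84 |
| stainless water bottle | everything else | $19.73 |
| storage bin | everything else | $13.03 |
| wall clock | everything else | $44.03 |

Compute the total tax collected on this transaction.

Salad bar box $13.81: restaurant meals → 9.25% → $1.277425
Haircut $58.33: personal services → 0% → $0.00
Scented candle $8.65: everything else → 5.75% → $0.497375
LED flashlight $33.20: everything else → 5.75% → $1.909
Shoe repair $42.87: personal services → 0% → $0.00
Hot pretzel $2.15: restaurant meals → 9.25% → $0.198875
Café latte $4.42: restaurant meals → 9.25% → $0.40885
Dresser $615.42: home furniture → 4.75% + 1.25% surcharge = 6% → $36.9252
Pizza slice $4.84: restaurant meals → 9.25% → $0.4477
Stainless water bottle $19.73: everything else → 5.75% → $1.134475
Storage bin $13.03: everything else → 5.75% → $0.749225
Wall clock $44.03: everything else → 5.75% → $2.531725
Unrounded tax sum = $46.07985 → $46.08

$46.08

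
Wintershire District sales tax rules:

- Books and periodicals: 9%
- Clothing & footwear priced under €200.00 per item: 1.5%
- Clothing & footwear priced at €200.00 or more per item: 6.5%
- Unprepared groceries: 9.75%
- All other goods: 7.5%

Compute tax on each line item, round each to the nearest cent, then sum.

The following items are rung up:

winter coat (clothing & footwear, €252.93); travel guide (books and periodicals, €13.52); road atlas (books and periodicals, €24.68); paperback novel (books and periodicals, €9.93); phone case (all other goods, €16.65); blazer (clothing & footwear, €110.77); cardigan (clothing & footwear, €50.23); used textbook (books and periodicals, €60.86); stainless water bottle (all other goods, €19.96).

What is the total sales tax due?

€31.41

Winter coat €252.93: clothing & footwear, €200.00 or more → 6.5% → €16.44
Travel guide €13.52: books and periodicals → 9% → €1.22
Road atlas €24.68: books and periodicals → 9% → €2.22
Paperback novel €9.93: books and periodicals → 9% → €0.89
Phone case €16.65: all other goods → 7.5% → €1.25
Blazer €110.77: clothing & footwear, under €200.00 → 1.5% → €1.66
Cardigan €50.23: clothing & footwear, under €200.00 → 1.5% → €0.75
Used textbook €60.86: books and periodicals → 9% → €5.48
Stainless water bottle €19.96: all other goods → 7.5% → €1.50
Total tax = €16.44 + €1.22 + €2.22 + €0.89 + €1.25 + €1.66 + €0.75 + €5.48 + €1.50 = €31.41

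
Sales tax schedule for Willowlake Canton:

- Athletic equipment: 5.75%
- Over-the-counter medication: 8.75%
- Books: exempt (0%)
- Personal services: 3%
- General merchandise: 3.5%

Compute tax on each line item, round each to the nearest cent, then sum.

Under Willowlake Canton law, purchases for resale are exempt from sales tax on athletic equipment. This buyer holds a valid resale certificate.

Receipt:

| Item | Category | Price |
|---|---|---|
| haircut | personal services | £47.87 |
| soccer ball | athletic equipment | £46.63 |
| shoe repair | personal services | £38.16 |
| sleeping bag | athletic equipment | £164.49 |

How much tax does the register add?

£2.58

Haircut £47.87: personal services → 3% → £1.44
Soccer ball £46.63: athletic equipment, buyer-exempt → 0% → £0.00
Shoe repair £38.16: personal services → 3% → £1.14
Sleeping bag £164.49: athletic equipment, buyer-exempt → 0% → £0.00
Total tax = £1.44 + £1.14 = £2.58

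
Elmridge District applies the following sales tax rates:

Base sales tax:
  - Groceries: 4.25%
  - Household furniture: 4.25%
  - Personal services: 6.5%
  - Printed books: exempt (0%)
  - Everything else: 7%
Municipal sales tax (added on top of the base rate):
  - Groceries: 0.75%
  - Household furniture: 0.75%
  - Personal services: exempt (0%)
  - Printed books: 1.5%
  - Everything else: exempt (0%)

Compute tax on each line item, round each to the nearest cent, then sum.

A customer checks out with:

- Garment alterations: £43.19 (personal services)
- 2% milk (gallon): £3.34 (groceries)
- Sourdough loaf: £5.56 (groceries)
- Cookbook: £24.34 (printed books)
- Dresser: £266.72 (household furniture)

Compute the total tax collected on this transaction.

£16.97

Garment alterations £43.19: personal services → 6.5% + 0% municipal = 6.5% → £2.81
2% milk (gallon) £3.34: groceries → 4.25% + 0.75% municipal = 5% → £0.17
Sourdough loaf £5.56: groceries → 4.25% + 0.75% municipal = 5% → £0.28
Cookbook £24.34: printed books → 0% + 1.5% municipal = 1.5% → £0.37
Dresser £266.72: household furniture → 4.25% + 0.75% municipal = 5% → £13.34
Total tax = £2.81 + £0.17 + £0.28 + £0.37 + £13.34 = £16.97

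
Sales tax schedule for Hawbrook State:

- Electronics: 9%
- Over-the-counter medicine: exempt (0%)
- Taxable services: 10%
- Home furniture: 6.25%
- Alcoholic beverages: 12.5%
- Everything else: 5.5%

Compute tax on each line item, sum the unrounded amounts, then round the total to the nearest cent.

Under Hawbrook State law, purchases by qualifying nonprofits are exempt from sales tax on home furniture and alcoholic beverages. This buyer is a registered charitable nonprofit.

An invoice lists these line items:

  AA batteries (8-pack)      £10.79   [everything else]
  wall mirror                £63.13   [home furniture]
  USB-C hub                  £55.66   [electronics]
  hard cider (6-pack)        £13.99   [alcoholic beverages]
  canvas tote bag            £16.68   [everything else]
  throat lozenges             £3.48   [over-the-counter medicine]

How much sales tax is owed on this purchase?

£6.52

AA batteries (8-pack) £10.79: everything else → 5.5% → £0.59345
Wall mirror £63.13: home furniture, buyer-exempt → 0% → £0.00
USB-C hub £55.66: electronics → 9% → £5.0094
Hard cider (6-pack) £13.99: alcoholic beverages, buyer-exempt → 0% → £0.00
Canvas tote bag £16.68: everything else → 5.5% → £0.9174
Throat lozenges £3.48: over-the-counter medicine → 0% → £0.00
Unrounded tax sum = £6.52025 → £6.52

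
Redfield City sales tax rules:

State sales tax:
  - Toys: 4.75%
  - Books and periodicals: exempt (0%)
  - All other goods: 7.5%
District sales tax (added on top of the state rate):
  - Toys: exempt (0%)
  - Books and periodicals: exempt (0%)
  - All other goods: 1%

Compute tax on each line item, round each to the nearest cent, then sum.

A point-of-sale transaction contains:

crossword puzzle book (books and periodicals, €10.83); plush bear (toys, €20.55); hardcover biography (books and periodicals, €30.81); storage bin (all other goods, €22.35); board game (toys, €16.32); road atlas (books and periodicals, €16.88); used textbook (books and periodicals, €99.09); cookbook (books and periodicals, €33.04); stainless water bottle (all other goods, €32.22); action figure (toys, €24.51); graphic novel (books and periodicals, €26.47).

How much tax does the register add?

€7.56

Crossword puzzle book €10.83: books and periodicals → 0% + 0% district = 0% → €0.00
Plush bear €20.55: toys → 4.75% + 0% district = 4.75% → €0.98
Hardcover biography €30.81: books and periodicals → 0% + 0% district = 0% → €0.00
Storage bin €22.35: all other goods → 7.5% + 1% district = 8.5% → €1.90
Board game €16.32: toys → 4.75% + 0% district = 4.75% → €0.78
Road atlas €16.88: books and periodicals → 0% + 0% district = 0% → €0.00
Used textbook €99.09: books and periodicals → 0% + 0% district = 0% → €0.00
Cookbook €33.04: books and periodicals → 0% + 0% district = 0% → €0.00
Stainless water bottle €32.22: all other goods → 7.5% + 1% district = 8.5% → €2.74
Action figure €24.51: toys → 4.75% + 0% district = 4.75% → €1.16
Graphic novel €26.47: books and periodicals → 0% + 0% district = 0% → €0.00
Total tax = €0.98 + €1.90 + €0.78 + €2.74 + €1.16 = €7.56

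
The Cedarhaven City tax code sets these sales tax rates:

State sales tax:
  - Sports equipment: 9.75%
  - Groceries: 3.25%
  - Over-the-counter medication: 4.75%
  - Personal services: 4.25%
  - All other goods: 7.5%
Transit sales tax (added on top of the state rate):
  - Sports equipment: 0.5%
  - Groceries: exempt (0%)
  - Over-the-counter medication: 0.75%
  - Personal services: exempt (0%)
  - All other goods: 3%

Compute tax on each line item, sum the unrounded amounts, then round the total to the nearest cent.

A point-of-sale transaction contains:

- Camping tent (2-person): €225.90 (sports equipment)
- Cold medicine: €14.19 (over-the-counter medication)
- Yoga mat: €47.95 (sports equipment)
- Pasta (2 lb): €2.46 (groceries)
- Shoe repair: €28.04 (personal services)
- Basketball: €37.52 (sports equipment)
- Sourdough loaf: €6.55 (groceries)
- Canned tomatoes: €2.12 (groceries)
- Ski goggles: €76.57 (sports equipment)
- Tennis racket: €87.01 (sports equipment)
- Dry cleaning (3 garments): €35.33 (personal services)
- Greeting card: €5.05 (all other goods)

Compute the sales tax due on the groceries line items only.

€0.36

Pasta (2 lb) €2.46: groceries → 3.25% + 0% transit = 3.25% → €0.07995
Sourdough loaf €6.55: groceries → 3.25% + 0% transit = 3.25% → €0.212875
Canned tomatoes €2.12: groceries → 3.25% + 0% transit = 3.25% → €0.0689
Tax on groceries: unrounded sum = €0.361725 → €0.36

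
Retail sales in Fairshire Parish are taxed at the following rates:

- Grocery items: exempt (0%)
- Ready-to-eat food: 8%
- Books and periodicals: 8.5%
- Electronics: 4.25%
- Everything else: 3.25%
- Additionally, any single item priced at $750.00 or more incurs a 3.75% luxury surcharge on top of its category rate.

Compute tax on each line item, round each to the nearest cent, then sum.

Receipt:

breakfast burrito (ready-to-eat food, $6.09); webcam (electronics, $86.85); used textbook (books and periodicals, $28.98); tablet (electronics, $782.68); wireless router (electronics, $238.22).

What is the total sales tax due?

$79.37

Breakfast burrito $6.09: ready-to-eat food → 8% → $0.49
Webcam $86.85: electronics → 4.25% → $3.69
Used textbook $28.98: books and periodicals → 8.5% → $2.46
Tablet $782.68: electronics → 4.25% + 3.75% surcharge = 8% → $62.61
Wireless router $238.22: electronics → 4.25% → $10.12
Total tax = $0.49 + $3.69 + $2.46 + $62.61 + $10.12 = $79.37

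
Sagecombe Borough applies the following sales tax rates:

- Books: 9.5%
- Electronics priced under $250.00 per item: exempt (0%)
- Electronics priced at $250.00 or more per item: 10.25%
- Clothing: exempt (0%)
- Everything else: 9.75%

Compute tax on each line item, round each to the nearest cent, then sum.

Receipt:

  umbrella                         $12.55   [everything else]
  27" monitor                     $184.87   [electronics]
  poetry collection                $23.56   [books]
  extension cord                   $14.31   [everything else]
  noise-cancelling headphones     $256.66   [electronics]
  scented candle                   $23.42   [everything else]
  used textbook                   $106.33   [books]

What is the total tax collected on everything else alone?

Umbrella $12.55: everything else → 9.75% → $1.22
Extension cord $14.31: everything else → 9.75% → $1.40
Scented candle $23.42: everything else → 9.75% → $2.28
Tax on everything else = $1.22 + $1.40 + $2.28 = $4.90

$4.90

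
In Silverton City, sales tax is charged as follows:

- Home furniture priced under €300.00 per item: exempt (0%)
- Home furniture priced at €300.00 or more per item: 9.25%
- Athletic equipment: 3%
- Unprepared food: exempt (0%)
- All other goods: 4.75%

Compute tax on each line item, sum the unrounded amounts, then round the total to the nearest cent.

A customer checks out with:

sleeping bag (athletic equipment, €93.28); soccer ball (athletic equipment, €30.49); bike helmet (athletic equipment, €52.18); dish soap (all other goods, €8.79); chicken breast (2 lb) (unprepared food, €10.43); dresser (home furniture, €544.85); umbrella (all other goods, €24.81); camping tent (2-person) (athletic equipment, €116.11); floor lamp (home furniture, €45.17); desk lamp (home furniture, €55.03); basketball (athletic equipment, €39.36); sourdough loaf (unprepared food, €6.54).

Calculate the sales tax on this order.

Sleeping bag €93.28: athletic equipment → 3% → €2.7984
Soccer ball €30.49: athletic equipment → 3% → €0.9147
Bike helmet €52.18: athletic equipment → 3% → €1.5654
Dish soap €8.79: all other goods → 4.75% → €0.417525
Chicken breast (2 lb) €10.43: unprepared food → 0% → €0.00
Dresser €544.85: home furniture, €300.00 or more → 9.25% → €50.398625
Umbrella €24.81: all other goods → 4.75% → €1.178475
Camping tent (2-person) €116.11: athletic equipment → 3% → €3.4833
Floor lamp €45.17: home furniture, under €300.00 → 0% → €0.00
Desk lamp €55.03: home furniture, under €300.00 → 0% → €0.00
Basketball €39.36: athletic equipment → 3% → €1.1808
Sourdough loaf €6.54: unprepared food → 0% → €0.00
Unrounded tax sum = €61.937225 → €61.94

€61.94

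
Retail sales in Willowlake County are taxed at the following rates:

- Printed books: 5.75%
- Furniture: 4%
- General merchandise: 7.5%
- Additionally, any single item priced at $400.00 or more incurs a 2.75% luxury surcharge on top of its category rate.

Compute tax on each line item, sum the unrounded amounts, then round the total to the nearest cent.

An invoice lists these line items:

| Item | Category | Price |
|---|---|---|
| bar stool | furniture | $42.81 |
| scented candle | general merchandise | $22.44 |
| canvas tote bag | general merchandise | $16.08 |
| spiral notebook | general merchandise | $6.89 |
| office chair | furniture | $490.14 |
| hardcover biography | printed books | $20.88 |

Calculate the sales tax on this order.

$39.40

Bar stool $42.81: furniture → 4% → $1.7124
Scented candle $22.44: general merchandise → 7.5% → $1.683
Canvas tote bag $16.08: general merchandise → 7.5% → $1.206
Spiral notebook $6.89: general merchandise → 7.5% → $0.51675
Office chair $490.14: furniture → 4% + 2.75% surcharge = 6.75% → $33.08445
Hardcover biography $20.88: printed books → 5.75% → $1.2006
Unrounded tax sum = $39.4032 → $39.40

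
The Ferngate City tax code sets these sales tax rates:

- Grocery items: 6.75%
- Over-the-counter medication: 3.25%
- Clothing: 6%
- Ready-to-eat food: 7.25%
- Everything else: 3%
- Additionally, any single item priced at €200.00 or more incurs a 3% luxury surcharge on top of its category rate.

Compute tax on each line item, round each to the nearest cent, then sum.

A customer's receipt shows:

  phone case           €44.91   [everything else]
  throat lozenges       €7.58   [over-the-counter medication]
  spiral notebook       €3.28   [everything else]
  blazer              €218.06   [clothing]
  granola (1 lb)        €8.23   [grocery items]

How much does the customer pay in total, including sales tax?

Phone case €44.91: everything else → 3% → €1.35
Throat lozenges €7.58: over-the-counter medication → 3.25% → €0.25
Spiral notebook €3.28: everything else → 3% → €0.10
Blazer €218.06: clothing → 6% + 3% surcharge = 9% → €19.63
Granola (1 lb) €8.23: grocery items → 6.75% → €0.56
Subtotal = €282.06; tax = €21.89; total due = €303.95

€303.95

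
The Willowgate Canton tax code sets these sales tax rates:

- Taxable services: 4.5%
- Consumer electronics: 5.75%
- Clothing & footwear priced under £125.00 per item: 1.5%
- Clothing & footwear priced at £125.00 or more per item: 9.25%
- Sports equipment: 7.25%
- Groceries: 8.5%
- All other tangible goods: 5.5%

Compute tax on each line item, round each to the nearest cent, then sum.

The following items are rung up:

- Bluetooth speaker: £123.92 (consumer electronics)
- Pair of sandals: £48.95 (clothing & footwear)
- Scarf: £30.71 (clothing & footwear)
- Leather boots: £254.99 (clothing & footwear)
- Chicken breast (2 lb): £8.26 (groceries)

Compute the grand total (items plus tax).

£499.44

Bluetooth speaker £123.92: consumer electronics → 5.75% → £7.13
Pair of sandals £48.95: clothing & footwear, under £125.00 → 1.5% → £0.73
Scarf £30.71: clothing & footwear, under £125.00 → 1.5% → £0.46
Leather boots £254.99: clothing & footwear, £125.00 or more → 9.25% → £23.59
Chicken breast (2 lb) £8.26: groceries → 8.5% → £0.70
Subtotal = £466.83; tax = £32.61; total due = £499.44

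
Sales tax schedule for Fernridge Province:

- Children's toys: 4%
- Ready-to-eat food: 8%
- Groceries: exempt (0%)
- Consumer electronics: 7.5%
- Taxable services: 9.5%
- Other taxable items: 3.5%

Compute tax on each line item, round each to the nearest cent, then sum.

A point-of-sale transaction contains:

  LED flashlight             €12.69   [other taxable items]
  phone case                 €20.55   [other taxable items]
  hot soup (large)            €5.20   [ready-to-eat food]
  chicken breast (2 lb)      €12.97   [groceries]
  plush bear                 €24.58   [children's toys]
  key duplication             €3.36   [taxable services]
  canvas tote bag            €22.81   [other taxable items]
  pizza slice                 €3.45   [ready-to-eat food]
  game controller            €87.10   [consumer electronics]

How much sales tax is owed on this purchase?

LED flashlight €12.69: other taxable items → 3.5% → €0.44
Phone case €20.55: other taxable items → 3.5% → €0.72
Hot soup (large) €5.20: ready-to-eat food → 8% → €0.42
Chicken breast (2 lb) €12.97: groceries → 0% → €0.00
Plush bear €24.58: children's toys → 4% → €0.98
Key duplication €3.36: taxable services → 9.5% → €0.32
Canvas tote bag €22.81: other taxable items → 3.5% → €0.80
Pizza slice €3.45: ready-to-eat food → 8% → €0.28
Game controller €87.10: consumer electronics → 7.5% → €6.53
Total tax = €0.44 + €0.72 + €0.42 + €0.98 + €0.32 + €0.80 + €0.28 + €6.53 = €10.49

€10.49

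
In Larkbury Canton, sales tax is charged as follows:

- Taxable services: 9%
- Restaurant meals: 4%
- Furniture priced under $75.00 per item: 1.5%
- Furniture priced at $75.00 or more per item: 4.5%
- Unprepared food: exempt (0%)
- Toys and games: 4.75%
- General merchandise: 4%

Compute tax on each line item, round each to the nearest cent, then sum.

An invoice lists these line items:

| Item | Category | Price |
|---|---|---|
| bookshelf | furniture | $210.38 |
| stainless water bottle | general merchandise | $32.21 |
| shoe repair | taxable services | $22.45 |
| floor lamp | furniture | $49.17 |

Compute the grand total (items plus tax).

Bookshelf $210.38: furniture, $75.00 or more → 4.5% → $9.47
Stainless water bottle $32.21: general merchandise → 4% → $1.29
Shoe repair $22.45: taxable services → 9% → $2.02
Floor lamp $49.17: furniture, under $75.00 → 1.5% → $0.74
Subtotal = $314.21; tax = $13.52; total due = $327.73

$327.73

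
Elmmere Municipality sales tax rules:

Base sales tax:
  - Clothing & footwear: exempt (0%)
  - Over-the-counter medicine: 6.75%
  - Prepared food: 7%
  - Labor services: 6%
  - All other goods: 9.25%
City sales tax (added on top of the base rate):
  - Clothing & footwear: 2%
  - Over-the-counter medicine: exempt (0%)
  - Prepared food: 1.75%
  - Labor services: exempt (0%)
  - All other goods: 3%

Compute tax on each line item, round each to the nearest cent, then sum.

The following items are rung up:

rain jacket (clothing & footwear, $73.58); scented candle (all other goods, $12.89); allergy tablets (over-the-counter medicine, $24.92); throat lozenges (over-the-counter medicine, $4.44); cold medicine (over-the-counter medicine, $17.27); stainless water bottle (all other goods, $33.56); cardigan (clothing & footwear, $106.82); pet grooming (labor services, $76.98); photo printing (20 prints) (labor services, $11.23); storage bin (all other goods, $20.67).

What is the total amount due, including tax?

Rain jacket $73.58: clothing & footwear → 0% + 2% city = 2% → $1.47
Scented candle $12.89: all other goods → 9.25% + 3% city = 12.25% → $1.58
Allergy tablets $24.92: over-the-counter medicine → 6.75% + 0% city = 6.75% → $1.68
Throat lozenges $4.44: over-the-counter medicine → 6.75% + 0% city = 6.75% → $0.30
Cold medicine $17.27: over-the-counter medicine → 6.75% + 0% city = 6.75% → $1.17
Stainless water bottle $33.56: all other goods → 9.25% + 3% city = 12.25% → $4.11
Cardigan $106.82: clothing & footwear → 0% + 2% city = 2% → $2.14
Pet grooming $76.98: labor services → 6% + 0% city = 6% → $4.62
Photo printing (20 prints) $11.23: labor services → 6% + 0% city = 6% → $0.67
Storage bin $20.67: all other goods → 9.25% + 3% city = 12.25% → $2.53
Subtotal = $382.36; tax = $20.27; total due = $402.63

$402.63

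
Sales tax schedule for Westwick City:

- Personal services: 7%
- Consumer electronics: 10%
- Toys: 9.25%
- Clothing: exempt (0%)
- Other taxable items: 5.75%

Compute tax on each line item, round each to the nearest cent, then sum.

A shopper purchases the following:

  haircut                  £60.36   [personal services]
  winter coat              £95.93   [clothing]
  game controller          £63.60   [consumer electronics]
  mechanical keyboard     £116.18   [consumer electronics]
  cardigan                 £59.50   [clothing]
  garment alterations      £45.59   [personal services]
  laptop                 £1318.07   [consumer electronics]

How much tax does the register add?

Haircut £60.36: personal services → 7% → £4.23
Winter coat £95.93: clothing → 0% → £0.00
Game controller £63.60: consumer electronics → 10% → £6.36
Mechanical keyboard £116.18: consumer electronics → 10% → £11.62
Cardigan £59.50: clothing → 0% → £0.00
Garment alterations £45.59: personal services → 7% → £3.19
Laptop £1318.07: consumer electronics → 10% → £131.81
Total tax = £4.23 + £6.36 + £11.62 + £3.19 + £131.81 = £157.21

£157.21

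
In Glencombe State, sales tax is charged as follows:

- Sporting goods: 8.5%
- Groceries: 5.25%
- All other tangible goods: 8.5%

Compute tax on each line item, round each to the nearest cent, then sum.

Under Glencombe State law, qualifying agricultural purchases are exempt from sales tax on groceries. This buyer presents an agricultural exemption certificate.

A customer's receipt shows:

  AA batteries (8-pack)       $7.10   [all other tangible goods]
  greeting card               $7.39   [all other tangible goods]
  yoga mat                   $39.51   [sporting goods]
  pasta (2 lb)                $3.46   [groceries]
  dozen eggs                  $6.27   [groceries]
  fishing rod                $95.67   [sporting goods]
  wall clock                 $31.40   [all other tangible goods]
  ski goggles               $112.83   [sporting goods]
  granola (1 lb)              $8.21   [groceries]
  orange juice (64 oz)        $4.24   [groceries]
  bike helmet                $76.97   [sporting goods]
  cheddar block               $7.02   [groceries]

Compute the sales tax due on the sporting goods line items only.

$27.62

Yoga mat $39.51: sporting goods → 8.5% → $3.36
Fishing rod $95.67: sporting goods → 8.5% → $8.13
Ski goggles $112.83: sporting goods → 8.5% → $9.59
Bike helmet $76.97: sporting goods → 8.5% → $6.54
Tax on sporting goods = $3.36 + $8.13 + $9.59 + $6.54 = $27.62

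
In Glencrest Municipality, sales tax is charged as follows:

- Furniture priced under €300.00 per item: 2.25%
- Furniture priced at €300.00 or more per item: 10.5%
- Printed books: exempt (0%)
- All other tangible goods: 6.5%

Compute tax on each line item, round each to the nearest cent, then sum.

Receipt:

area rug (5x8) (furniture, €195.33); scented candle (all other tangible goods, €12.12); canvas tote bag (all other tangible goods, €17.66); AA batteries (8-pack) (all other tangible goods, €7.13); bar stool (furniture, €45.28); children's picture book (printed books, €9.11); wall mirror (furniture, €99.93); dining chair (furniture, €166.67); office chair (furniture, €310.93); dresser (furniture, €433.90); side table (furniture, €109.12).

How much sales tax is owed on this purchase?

Area rug (5x8) €195.33: furniture, under €300.00 → 2.25% → €4.39
Scented candle €12.12: all other tangible goods → 6.5% → €0.79
Canvas tote bag €17.66: all other tangible goods → 6.5% → €1.15
AA batteries (8-pack) €7.13: all other tangible goods → 6.5% → €0.46
Bar stool €45.28: furniture, under €300.00 → 2.25% → €1.02
Children's picture book €9.11: printed books → 0% → €0.00
Wall mirror €99.93: furniture, under €300.00 → 2.25% → €2.25
Dining chair €166.67: furniture, under €300.00 → 2.25% → €3.75
Office chair €310.93: furniture, €300.00 or more → 10.5% → €32.65
Dresser €433.90: furniture, €300.00 or more → 10.5% → €45.56
Side table €109.12: furniture, under €300.00 → 2.25% → €2.46
Total tax = €4.39 + €0.79 + €1.15 + €0.46 + €1.02 + €2.25 + €3.75 + €32.65 + €45.56 + €2.46 = €94.48

€94.48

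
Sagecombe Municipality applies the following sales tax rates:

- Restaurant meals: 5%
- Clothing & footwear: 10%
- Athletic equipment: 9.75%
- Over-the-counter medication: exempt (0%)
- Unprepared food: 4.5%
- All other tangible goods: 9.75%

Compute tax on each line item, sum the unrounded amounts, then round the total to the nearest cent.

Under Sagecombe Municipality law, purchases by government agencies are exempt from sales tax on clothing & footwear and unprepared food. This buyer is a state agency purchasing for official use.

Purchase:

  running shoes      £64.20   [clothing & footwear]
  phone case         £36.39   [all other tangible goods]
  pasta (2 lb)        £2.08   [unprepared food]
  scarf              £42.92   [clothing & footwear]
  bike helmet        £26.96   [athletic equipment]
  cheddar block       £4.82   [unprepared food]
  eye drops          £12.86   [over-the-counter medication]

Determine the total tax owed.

Running shoes £64.20: clothing & footwear, buyer-exempt → 0% → £0.00
Phone case £36.39: all other tangible goods → 9.75% → £3.548025
Pasta (2 lb) £2.08: unprepared food, buyer-exempt → 0% → £0.00
Scarf £42.92: clothing & footwear, buyer-exempt → 0% → £0.00
Bike helmet £26.96: athletic equipment → 9.75% → £2.6286
Cheddar block £4.82: unprepared food, buyer-exempt → 0% → £0.00
Eye drops £12.86: over-the-counter medication → 0% → £0.00
Unrounded tax sum = £6.176625 → £6.18

£6.18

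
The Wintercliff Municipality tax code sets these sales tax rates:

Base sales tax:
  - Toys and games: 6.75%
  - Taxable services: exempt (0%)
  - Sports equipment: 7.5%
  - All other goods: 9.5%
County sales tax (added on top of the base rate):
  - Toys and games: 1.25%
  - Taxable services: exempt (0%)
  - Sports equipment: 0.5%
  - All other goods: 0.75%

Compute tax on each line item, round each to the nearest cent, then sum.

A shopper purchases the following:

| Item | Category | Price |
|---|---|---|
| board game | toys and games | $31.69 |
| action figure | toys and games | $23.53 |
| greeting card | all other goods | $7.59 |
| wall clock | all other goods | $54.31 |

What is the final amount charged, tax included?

Board game $31.69: toys and games → 6.75% + 1.25% county = 8% → $2.54
Action figure $23.53: toys and games → 6.75% + 1.25% county = 8% → $1.88
Greeting card $7.59: all other goods → 9.5% + 0.75% county = 10.25% → $0.78
Wall clock $54.31: all other goods → 9.5% + 0.75% county = 10.25% → $5.57
Subtotal = $117.12; tax = $10.77; total due = $127.89

$127.89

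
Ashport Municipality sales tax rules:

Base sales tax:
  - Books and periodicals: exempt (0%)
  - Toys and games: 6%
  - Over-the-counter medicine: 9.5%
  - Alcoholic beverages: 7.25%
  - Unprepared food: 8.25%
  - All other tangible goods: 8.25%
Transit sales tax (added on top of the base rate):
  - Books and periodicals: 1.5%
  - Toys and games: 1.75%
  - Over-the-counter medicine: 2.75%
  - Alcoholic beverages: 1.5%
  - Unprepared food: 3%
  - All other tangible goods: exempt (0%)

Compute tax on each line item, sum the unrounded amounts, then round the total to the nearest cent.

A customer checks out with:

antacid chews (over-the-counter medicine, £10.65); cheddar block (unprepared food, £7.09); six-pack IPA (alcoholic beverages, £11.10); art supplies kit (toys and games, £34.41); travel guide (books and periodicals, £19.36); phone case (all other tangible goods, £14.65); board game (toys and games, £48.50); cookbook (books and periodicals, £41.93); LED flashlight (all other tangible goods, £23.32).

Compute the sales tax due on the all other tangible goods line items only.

Phone case £14.65: all other tangible goods → 8.25% + 0% transit = 8.25% → £1.208625
LED flashlight £23.32: all other tangible goods → 8.25% + 0% transit = 8.25% → £1.9239
Tax on all other tangible goods: unrounded sum = £3.132525 → £3.13

£3.13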